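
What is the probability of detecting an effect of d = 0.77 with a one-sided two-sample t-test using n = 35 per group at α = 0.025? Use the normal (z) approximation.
Power ≈ 0.90

Power calculation (two-sample t-test, normal approximation):
z_β = d · √(n/2) - z_α
z_β = 0.77 · √(35/2) - 1.960
z_β = 0.77 · 4.183 - 1.960
z_β = 1.261

Power = Φ(z_β) = Φ(1.261) ≈ 0.896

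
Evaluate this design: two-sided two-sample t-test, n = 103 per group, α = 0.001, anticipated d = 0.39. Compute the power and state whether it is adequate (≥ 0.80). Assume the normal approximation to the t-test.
Power ≈ 0.31; the study is underpowered (power < 0.80)

Power calculation (two-sample t-test, normal approximation):
z_β = d · √(n/2) - z_{α/2}
z_β = 0.39 · √(103/2) - 3.291
z_β = 0.39 · 7.176 - 3.291
z_β = -0.492

Power = Φ(z_β) = Φ(-0.492) ≈ 0.311

Effect size d = 0.39 is small by Cohen's convention (0.2/0.5/0.8).

Threshold: power ≥ 0.80 is conventionally adequate.
Power ≈ 0.31 → the study is underpowered (power < 0.80).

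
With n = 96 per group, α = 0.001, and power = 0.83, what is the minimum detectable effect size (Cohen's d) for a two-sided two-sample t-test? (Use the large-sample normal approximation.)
d ≈ 0.61

Minimum detectable effect (two-sample t-test, normal approximation):
d = (z_{α/2} + z_β) / √(n/2)
d = (3.291 + 0.954) / √(96/2)
d = 4.245 / 6.928
d ≈ 0.61

By Cohen's convention (0.2 small / 0.5 medium / 0.8 large): medium effect.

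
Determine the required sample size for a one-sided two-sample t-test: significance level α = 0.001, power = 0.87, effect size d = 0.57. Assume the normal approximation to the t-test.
n = 110 per group

Sample size formula (two-sample t-test, normal approximation):
n = 2 · ((z_α + z_β) / d)²

z_α = 3.090 (for α = 0.001, one-sided)
z_β = 1.126 (for power = 0.87)
d = 0.57

n = 2 · ((3.090 + 1.126) / 0.57)²
n = 2 · (7.396)²
n ≈ 109.40
Round up to the next whole number: n = 110 per group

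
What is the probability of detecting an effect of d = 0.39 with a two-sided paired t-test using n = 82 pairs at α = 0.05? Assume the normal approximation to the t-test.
Power ≈ 0.94

Power calculation (paired t-test, normal approximation):
z_β = d · √n - z_{α/2}
z_β = 0.39 · √82 - 1.960
z_β = 0.39 · 9.055 - 1.960
z_β = 1.572

Power = Φ(z_β) = Φ(1.572) ≈ 0.942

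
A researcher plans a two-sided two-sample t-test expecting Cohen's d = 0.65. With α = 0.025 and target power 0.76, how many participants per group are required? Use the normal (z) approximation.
n = 42 per group

Sample size formula (two-sample t-test, normal approximation):
n = 2 · ((z_{α/2} + z_β) / d)²

z_{α/2} = 2.241 (for α = 0.025, two-sided)
z_β = 0.706 (for power = 0.76)
d = 0.65

n = 2 · ((2.241 + 0.706) / 0.65)²
n = 2 · (4.534)²
n ≈ 41.11
Round up to the next whole number: n = 42 per group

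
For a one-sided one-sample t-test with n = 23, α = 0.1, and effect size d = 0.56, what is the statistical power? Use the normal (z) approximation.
Power ≈ 0.92

Power calculation (one-sample t-test, normal approximation):
z_β = d · √n - z_α
z_β = 0.56 · √23 - 1.282
z_β = 0.56 · 4.796 - 1.282
z_β = 1.404

Power = Φ(z_β) = Φ(1.404) ≈ 0.920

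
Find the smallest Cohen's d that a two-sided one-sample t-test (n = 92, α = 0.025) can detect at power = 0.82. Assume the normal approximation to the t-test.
d ≈ 0.33

Minimum detectable effect (one-sample t-test, normal approximation):
d = (z_{α/2} + z_β) / √n
d = (2.241 + 0.915) / √92
d = 3.157 / 9.592
d ≈ 0.33

By Cohen's convention (0.2 small / 0.5 medium / 0.8 large): small effect.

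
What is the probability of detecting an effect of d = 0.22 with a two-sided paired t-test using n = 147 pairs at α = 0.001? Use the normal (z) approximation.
Power ≈ 0.27

Power calculation (paired t-test, normal approximation):
z_β = d · √n - z_{α/2}
z_β = 0.22 · √147 - 3.291
z_β = 0.22 · 12.124 - 3.291
z_β = -0.623

Power = Φ(z_β) = Φ(-0.623) ≈ 0.267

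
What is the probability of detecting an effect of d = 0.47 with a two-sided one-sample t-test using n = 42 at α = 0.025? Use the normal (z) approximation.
Power ≈ 0.79

Power calculation (one-sample t-test, normal approximation):
z_β = d · √n - z_{α/2}
z_β = 0.47 · √42 - 2.241
z_β = 0.47 · 6.481 - 2.241
z_β = 0.805

Power = Φ(z_β) = Φ(0.805) ≈ 0.789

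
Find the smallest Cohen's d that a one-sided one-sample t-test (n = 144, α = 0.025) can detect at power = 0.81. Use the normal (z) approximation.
d ≈ 0.24

Minimum detectable effect (one-sample t-test, normal approximation):
d = (z_α + z_β) / √n
d = (1.960 + 0.878) / √144
d = 2.838 / 12.000
d ≈ 0.24

By Cohen's convention (0.2 small / 0.5 medium / 0.8 large): small effect.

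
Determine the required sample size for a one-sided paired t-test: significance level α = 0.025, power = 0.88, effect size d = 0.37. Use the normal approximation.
n = 72 pairs

Sample size formula (paired t-test, normal approximation):
n = ((z_α + z_β) / d)²

z_α = 1.960 (for α = 0.025, one-sided)
z_β = 1.175 (for power = 0.88)
d = 0.37

n = ((1.960 + 1.175) / 0.37)²
n = (8.473)²
n ≈ 71.79
Round up to the next whole number: n = 72 pairs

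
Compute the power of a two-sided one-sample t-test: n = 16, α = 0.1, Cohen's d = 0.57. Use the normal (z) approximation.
Power ≈ 0.74

Power calculation (one-sample t-test, normal approximation):
z_β = d · √n - z_{α/2}
z_β = 0.57 · √16 - 1.645
z_β = 0.57 · 4.000 - 1.645
z_β = 0.635

Power = Φ(z_β) = Φ(0.635) ≈ 0.737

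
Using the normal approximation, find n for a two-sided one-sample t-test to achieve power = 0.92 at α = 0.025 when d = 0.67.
n = 30

Sample size formula (one-sample t-test, normal approximation):
n = ((z_{α/2} + z_β) / d)²

z_{α/2} = 2.241 (for α = 0.025, two-sided)
z_β = 1.405 (for power = 0.92)
d = 0.67

n = ((2.241 + 1.405) / 0.67)²
n = (5.442)²
n ≈ 29.62
Round up to the next whole number: n = 30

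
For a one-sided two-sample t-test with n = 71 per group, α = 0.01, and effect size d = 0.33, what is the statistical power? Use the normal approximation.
Power ≈ 0.36

Power calculation (two-sample t-test, normal approximation):
z_β = d · √(n/2) - z_α
z_β = 0.33 · √(71/2) - 2.326
z_β = 0.33 · 5.958 - 2.326
z_β = -0.360

Power = Φ(z_β) = Φ(-0.360) ≈ 0.359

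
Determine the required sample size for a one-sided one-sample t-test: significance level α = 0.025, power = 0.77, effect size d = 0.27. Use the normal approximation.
n = 100

Sample size formula (one-sample t-test, normal approximation):
n = ((z_α + z_β) / d)²

z_α = 1.960 (for α = 0.025, one-sided)
z_β = 0.739 (for power = 0.77)
d = 0.27

n = ((1.960 + 0.739) / 0.27)²
n = (9.996)²
n ≈ 99.92
Round up to the next whole number: n = 100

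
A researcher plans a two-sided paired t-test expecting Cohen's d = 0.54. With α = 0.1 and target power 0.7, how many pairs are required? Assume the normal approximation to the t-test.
n = 17 pairs

Sample size formula (paired t-test, normal approximation):
n = ((z_{α/2} + z_β) / d)²

z_{α/2} = 1.645 (for α = 0.1, two-sided)
z_β = 0.524 (for power = 0.7)
d = 0.54

n = ((1.645 + 0.524) / 0.54)²
n = (4.017)²
n ≈ 16.14
Round up to the next whole number: n = 17 pairs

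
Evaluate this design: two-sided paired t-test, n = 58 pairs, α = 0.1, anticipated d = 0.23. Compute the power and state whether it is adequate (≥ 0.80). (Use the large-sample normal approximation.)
Power ≈ 0.54; the study is underpowered (power < 0.80)

Power calculation (paired t-test, normal approximation):
z_β = d · √n - z_{α/2}
z_β = 0.23 · √58 - 1.645
z_β = 0.23 · 7.616 - 1.645
z_β = 0.107

Power = Φ(z_β) = Φ(0.107) ≈ 0.543

Effect size d = 0.23 is small by Cohen's convention (0.2/0.5/0.8).

Threshold: power ≥ 0.80 is conventionally adequate.
Power ≈ 0.54 → the study is underpowered (power < 0.80).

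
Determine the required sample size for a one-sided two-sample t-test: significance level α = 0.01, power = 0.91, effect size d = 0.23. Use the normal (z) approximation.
n = 509 per group

Sample size formula (two-sample t-test, normal approximation):
n = 2 · ((z_α + z_β) / d)²

z_α = 2.326 (for α = 0.01, one-sided)
z_β = 1.341 (for power = 0.91)
d = 0.23

n = 2 · ((2.326 + 1.341) / 0.23)²
n = 2 · (15.943)²
n ≈ 508.36
Round up to the next whole number: n = 509 per group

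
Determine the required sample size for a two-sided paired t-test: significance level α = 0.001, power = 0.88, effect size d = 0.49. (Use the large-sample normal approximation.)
n = 84 pairs

Sample size formula (paired t-test, normal approximation):
n = ((z_{α/2} + z_β) / d)²

z_{α/2} = 3.291 (for α = 0.001, two-sided)
z_β = 1.175 (for power = 0.88)
d = 0.49

n = ((3.291 + 1.175) / 0.49)²
n = (9.114)²
n ≈ 83.06
Round up to the next whole number: n = 84 pairs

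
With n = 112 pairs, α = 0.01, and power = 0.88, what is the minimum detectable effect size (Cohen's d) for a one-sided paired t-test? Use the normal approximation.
d ≈ 0.33

Minimum detectable effect (paired t-test, normal approximation):
d = (z_α + z_β) / √n
d = (2.326 + 1.175) / √112
d = 3.501 / 10.583
d ≈ 0.33

By Cohen's convention (0.2 small / 0.5 medium / 0.8 large): small effect.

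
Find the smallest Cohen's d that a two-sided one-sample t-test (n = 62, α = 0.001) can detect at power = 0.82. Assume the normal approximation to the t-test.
d ≈ 0.53

Minimum detectable effect (one-sample t-test, normal approximation):
d = (z_{α/2} + z_β) / √n
d = (3.291 + 0.915) / √62
d = 4.206 / 7.874
d ≈ 0.53

By Cohen's convention (0.2 small / 0.5 medium / 0.8 large): medium effect.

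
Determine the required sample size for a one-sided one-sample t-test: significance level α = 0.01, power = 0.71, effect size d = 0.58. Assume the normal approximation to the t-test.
n = 25

Sample size formula (one-sample t-test, normal approximation):
n = ((z_α + z_β) / d)²

z_α = 2.326 (for α = 0.01, one-sided)
z_β = 0.553 (for power = 0.71)
d = 0.58

n = ((2.326 + 0.553) / 0.58)²
n = (4.964)²
n ≈ 24.64
Round up to the next whole number: n = 25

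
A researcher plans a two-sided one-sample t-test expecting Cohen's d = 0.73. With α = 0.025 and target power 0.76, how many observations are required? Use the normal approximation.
n = 17

Sample size formula (one-sample t-test, normal approximation):
n = ((z_{α/2} + z_β) / d)²

z_{α/2} = 2.241 (for α = 0.025, two-sided)
z_β = 0.706 (for power = 0.76)
d = 0.73

n = ((2.241 + 0.706) / 0.73)²
n = (4.037)²
n ≈ 16.30
Round up to the next whole number: n = 17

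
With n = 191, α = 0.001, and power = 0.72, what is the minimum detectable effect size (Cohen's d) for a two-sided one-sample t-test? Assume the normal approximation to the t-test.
d ≈ 0.28

Minimum detectable effect (one-sample t-test, normal approximation):
d = (z_{α/2} + z_β) / √n
d = (3.291 + 0.583) / √191
d = 3.873 / 13.820
d ≈ 0.28

By Cohen's convention (0.2 small / 0.5 medium / 0.8 large): small effect.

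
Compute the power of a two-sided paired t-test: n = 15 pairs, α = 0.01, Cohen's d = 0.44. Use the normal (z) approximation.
Power ≈ 0.19

Power calculation (paired t-test, normal approximation):
z_β = d · √n - z_{α/2}
z_β = 0.44 · √15 - 2.576
z_β = 0.44 · 3.873 - 2.576
z_β = -0.872

Power = Φ(z_β) = Φ(-0.872) ≈ 0.192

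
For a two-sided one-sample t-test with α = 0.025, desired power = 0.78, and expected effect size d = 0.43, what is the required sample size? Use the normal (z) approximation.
n = 50

Sample size formula (one-sample t-test, normal approximation):
n = ((z_{α/2} + z_β) / d)²

z_{α/2} = 2.241 (for α = 0.025, two-sided)
z_β = 0.772 (for power = 0.78)
d = 0.43

n = ((2.241 + 0.772) / 0.43)²
n = (7.007)²
n ≈ 49.10
Round up to the next whole number: n = 50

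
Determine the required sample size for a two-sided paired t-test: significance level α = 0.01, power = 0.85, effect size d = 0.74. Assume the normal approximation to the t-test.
n = 24 pairs

Sample size formula (paired t-test, normal approximation):
n = ((z_{α/2} + z_β) / d)²

z_{α/2} = 2.576 (for α = 0.01, two-sided)
z_β = 1.036 (for power = 0.85)
d = 0.74

n = ((2.576 + 1.036) / 0.74)²
n = (4.881)²
n ≈ 23.82
Round up to the next whole number: n = 24 pairs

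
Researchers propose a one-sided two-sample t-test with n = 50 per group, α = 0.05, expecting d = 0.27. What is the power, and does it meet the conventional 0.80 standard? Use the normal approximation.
Power ≈ 0.38; the study is underpowered (power < 0.80)

Power calculation (two-sample t-test, normal approximation):
z_β = d · √(n/2) - z_α
z_β = 0.27 · √(50/2) - 1.645
z_β = 0.27 · 5.000 - 1.645
z_β = -0.295

Power = Φ(z_β) = Φ(-0.295) ≈ 0.384

Effect size d = 0.27 is small by Cohen's convention (0.2/0.5/0.8).

Threshold: power ≥ 0.80 is conventionally adequate.
Power ≈ 0.38 → the study is underpowered (power < 0.80).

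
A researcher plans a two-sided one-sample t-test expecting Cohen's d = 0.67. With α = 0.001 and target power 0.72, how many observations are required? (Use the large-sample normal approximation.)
n = 34

Sample size formula (one-sample t-test, normal approximation):
n = ((z_{α/2} + z_β) / d)²

z_{α/2} = 3.291 (for α = 0.001, two-sided)
z_β = 0.583 (for power = 0.72)
d = 0.67

n = ((3.291 + 0.583) / 0.67)²
n = (5.782)²
n ≈ 33.43
Round up to the next whole number: n = 34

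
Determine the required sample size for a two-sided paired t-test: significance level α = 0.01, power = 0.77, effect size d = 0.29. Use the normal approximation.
n = 131 pairs

Sample size formula (paired t-test, normal approximation):
n = ((z_{α/2} + z_β) / d)²

z_{α/2} = 2.576 (for α = 0.01, two-sided)
z_β = 0.739 (for power = 0.77)
d = 0.29

n = ((2.576 + 0.739) / 0.29)²
n = (11.431)²
n ≈ 130.67
Round up to the next whole number: n = 131 pairs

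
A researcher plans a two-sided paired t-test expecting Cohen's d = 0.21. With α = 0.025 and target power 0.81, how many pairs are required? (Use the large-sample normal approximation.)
n = 221 pairs

Sample size formula (paired t-test, normal approximation):
n = ((z_{α/2} + z_β) / d)²

z_{α/2} = 2.241 (for α = 0.025, two-sided)
z_β = 0.878 (for power = 0.81)
d = 0.21

n = ((2.241 + 0.878) / 0.21)²
n = (14.852)²
n ≈ 220.58
Round up to the next whole number: n = 221 pairs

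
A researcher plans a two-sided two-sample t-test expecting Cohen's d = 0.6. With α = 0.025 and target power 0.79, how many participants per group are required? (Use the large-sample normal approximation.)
n = 52 per group

Sample size formula (two-sample t-test, normal approximation):
n = 2 · ((z_{α/2} + z_β) / d)²

z_{α/2} = 2.241 (for α = 0.025, two-sided)
z_β = 0.806 (for power = 0.79)
d = 0.6

n = 2 · ((2.241 + 0.806) / 0.6)²
n = 2 · (5.078)²
n ≈ 51.57
Round up to the next whole number: n = 52 per group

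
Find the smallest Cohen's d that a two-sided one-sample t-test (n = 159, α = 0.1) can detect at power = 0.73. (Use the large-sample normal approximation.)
d ≈ 0.18

Minimum detectable effect (one-sample t-test, normal approximation):
d = (z_{α/2} + z_β) / √n
d = (1.645 + 0.613) / √159
d = 2.258 / 12.610
d ≈ 0.18

By Cohen's convention (0.2 small / 0.5 medium / 0.8 large): very small effect.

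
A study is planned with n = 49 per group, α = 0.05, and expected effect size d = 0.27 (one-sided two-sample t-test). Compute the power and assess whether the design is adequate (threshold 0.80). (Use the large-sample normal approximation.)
Power ≈ 0.38; the study is underpowered (power < 0.80)

Power calculation (two-sample t-test, normal approximation):
z_β = d · √(n/2) - z_α
z_β = 0.27 · √(49/2) - 1.645
z_β = 0.27 · 4.950 - 1.645
z_β = -0.308

Power = Φ(z_β) = Φ(-0.308) ≈ 0.379

Effect size d = 0.27 is small by Cohen's convention (0.2/0.5/0.8).

Threshold: power ≥ 0.80 is conventionally adequate.
Power ≈ 0.38 → the study is underpowered (power < 0.80).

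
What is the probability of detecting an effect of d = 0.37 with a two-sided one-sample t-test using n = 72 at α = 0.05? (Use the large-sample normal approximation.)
Power ≈ 0.88

Power calculation (one-sample t-test, normal approximation):
z_β = d · √n - z_{α/2}
z_β = 0.37 · √72 - 1.960
z_β = 0.37 · 8.485 - 1.960
z_β = 1.180

Power = Φ(z_β) = Φ(1.180) ≈ 0.881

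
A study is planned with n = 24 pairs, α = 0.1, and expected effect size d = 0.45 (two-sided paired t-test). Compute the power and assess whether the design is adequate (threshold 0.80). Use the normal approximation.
Power ≈ 0.71; the study is underpowered (power < 0.80)

Power calculation (paired t-test, normal approximation):
z_β = d · √n - z_{α/2}
z_β = 0.45 · √24 - 1.645
z_β = 0.45 · 4.899 - 1.645
z_β = 0.560

Power = Φ(z_β) = Φ(0.560) ≈ 0.712

Effect size d = 0.45 is small by Cohen's convention (0.2/0.5/0.8).

Threshold: power ≥ 0.80 is conventionally adequate.
Power ≈ 0.71 → the study is underpowered (power < 0.80).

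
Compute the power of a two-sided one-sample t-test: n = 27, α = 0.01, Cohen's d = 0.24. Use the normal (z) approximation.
Power ≈ 0.09

Power calculation (one-sample t-test, normal approximation):
z_β = d · √n - z_{α/2}
z_β = 0.24 · √27 - 2.576
z_β = 0.24 · 5.196 - 2.576
z_β = -1.329

Power = Φ(z_β) = Φ(-1.329) ≈ 0.092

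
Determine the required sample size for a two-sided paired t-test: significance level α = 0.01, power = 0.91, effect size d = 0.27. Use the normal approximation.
n = 211 pairs

Sample size formula (paired t-test, normal approximation):
n = ((z_{α/2} + z_β) / d)²

z_{α/2} = 2.576 (for α = 0.01, two-sided)
z_β = 1.341 (for power = 0.91)
d = 0.27

n = ((2.576 + 1.341) / 0.27)²
n = (14.507)²
n ≈ 210.45
Round up to the next whole number: n = 211 pairs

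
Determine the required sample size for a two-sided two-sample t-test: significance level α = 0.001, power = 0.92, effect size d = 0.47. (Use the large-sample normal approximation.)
n = 200 per group

Sample size formula (two-sample t-test, normal approximation):
n = 2 · ((z_{α/2} + z_β) / d)²

z_{α/2} = 3.291 (for α = 0.001, two-sided)
z_β = 1.405 (for power = 0.92)
d = 0.47

n = 2 · ((3.291 + 1.405) / 0.47)²
n = 2 · (9.991)²
n ≈ 199.64
Round up to the next whole number: n = 200 per group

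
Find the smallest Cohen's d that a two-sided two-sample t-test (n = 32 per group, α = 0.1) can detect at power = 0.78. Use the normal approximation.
d ≈ 0.60

Minimum detectable effect (two-sample t-test, normal approximation):
d = (z_{α/2} + z_β) / √(n/2)
d = (1.645 + 0.772) / √(32/2)
d = 2.417 / 4.000
d ≈ 0.60

By Cohen's convention (0.2 small / 0.5 medium / 0.8 large): medium effect.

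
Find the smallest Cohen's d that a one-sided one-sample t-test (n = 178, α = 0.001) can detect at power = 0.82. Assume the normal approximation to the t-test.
d ≈ 0.30

Minimum detectable effect (one-sample t-test, normal approximation):
d = (z_α + z_β) / √n
d = (3.090 + 0.915) / √178
d = 4.006 / 13.342
d ≈ 0.30

By Cohen's convention (0.2 small / 0.5 medium / 0.8 large): small effect.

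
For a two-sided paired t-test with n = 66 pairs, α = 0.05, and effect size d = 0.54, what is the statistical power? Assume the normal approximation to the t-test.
Power ≈ 0.99

Power calculation (paired t-test, normal approximation):
z_β = d · √n - z_{α/2}
z_β = 0.54 · √66 - 1.960
z_β = 0.54 · 8.124 - 1.960
z_β = 2.427

Power = Φ(z_β) = Φ(2.427) ≈ 0.992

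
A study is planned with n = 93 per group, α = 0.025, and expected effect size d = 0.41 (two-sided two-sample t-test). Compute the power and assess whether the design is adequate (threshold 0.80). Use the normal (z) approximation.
Power ≈ 0.71; the study is underpowered (power < 0.80)

Power calculation (two-sample t-test, normal approximation):
z_β = d · √(n/2) - z_{α/2}
z_β = 0.41 · √(93/2) - 2.241
z_β = 0.41 · 6.819 - 2.241
z_β = 0.554

Power = Φ(z_β) = Φ(0.554) ≈ 0.710

Effect size d = 0.41 is small by Cohen's convention (0.2/0.5/0.8).

Threshold: power ≥ 0.80 is conventionally adequate.
Power ≈ 0.71 → the study is underpowered (power < 0.80).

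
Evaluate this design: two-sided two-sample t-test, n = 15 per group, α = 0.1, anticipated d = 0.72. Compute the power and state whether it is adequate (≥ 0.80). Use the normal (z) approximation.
Power ≈ 0.63; the study is underpowered (power < 0.80)

Power calculation (two-sample t-test, normal approximation):
z_β = d · √(n/2) - z_{α/2}
z_β = 0.72 · √(15/2) - 1.645
z_β = 0.72 · 2.739 - 1.645
z_β = 0.327

Power = Φ(z_β) = Φ(0.327) ≈ 0.628

Effect size d = 0.72 is medium by Cohen's convention (0.2/0.5/0.8).

Threshold: power ≥ 0.80 is conventionally adequate.
Power ≈ 0.63 → the study is underpowered (power < 0.80).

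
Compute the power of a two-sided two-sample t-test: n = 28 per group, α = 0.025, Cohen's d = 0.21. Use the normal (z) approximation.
Power ≈ 0.07

Power calculation (two-sample t-test, normal approximation):
z_β = d · √(n/2) - z_{α/2}
z_β = 0.21 · √(28/2) - 2.241
z_β = 0.21 · 3.742 - 2.241
z_β = -1.456

Power = Φ(z_β) = Φ(-1.456) ≈ 0.073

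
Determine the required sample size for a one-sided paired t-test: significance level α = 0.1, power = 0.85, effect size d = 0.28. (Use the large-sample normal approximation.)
n = 69 pairs

Sample size formula (paired t-test, normal approximation):
n = ((z_α + z_β) / d)²

z_α = 1.282 (for α = 0.1, one-sided)
z_β = 1.036 (for power = 0.85)
d = 0.28

n = ((1.282 + 1.036) / 0.28)²
n = (8.279)²
n ≈ 68.54
Round up to the next whole number: n = 69 pairs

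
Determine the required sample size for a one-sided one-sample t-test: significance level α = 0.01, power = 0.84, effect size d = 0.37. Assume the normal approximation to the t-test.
n = 81

Sample size formula (one-sample t-test, normal approximation):
n = ((z_α + z_β) / d)²

z_α = 2.326 (for α = 0.01, one-sided)
z_β = 0.994 (for power = 0.84)
d = 0.37

n = ((2.326 + 0.994) / 0.37)²
n = (8.973)²
n ≈ 80.51
Round up to the next whole number: n = 81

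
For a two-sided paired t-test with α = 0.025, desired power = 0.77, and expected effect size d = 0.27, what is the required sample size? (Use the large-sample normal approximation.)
n = 122 pairs

Sample size formula (paired t-test, normal approximation):
n = ((z_{α/2} + z_β) / d)²

z_{α/2} = 2.241 (for α = 0.025, two-sided)
z_β = 0.739 (for power = 0.77)
d = 0.27

n = ((2.241 + 0.739) / 0.27)²
n = (11.037)²
n ≈ 121.82
Round up to the next whole number: n = 122 pairs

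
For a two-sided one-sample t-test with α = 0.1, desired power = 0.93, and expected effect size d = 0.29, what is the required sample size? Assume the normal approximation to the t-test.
n = 116

Sample size formula (one-sample t-test, normal approximation):
n = ((z_{α/2} + z_β) / d)²

z_{α/2} = 1.645 (for α = 0.1, two-sided)
z_β = 1.476 (for power = 0.93)
d = 0.29

n = ((1.645 + 1.476) / 0.29)²
n = (10.762)²
n ≈ 115.82
Round up to the next whole number: n = 116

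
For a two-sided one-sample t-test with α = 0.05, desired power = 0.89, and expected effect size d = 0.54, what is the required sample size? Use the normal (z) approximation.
n = 35

Sample size formula (one-sample t-test, normal approximation):
n = ((z_{α/2} + z_β) / d)²

z_{α/2} = 1.960 (for α = 0.05, two-sided)
z_β = 1.227 (for power = 0.89)
d = 0.54

n = ((1.960 + 1.227) / 0.54)²
n = (5.902)²
n ≈ 34.83
Round up to the next whole number: n = 35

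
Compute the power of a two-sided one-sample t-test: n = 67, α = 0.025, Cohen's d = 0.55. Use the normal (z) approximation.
Power ≈ 0.99

Power calculation (one-sample t-test, normal approximation):
z_β = d · √n - z_{α/2}
z_β = 0.55 · √67 - 2.241
z_β = 0.55 · 8.185 - 2.241
z_β = 2.261

Power = Φ(z_β) = Φ(2.261) ≈ 0.988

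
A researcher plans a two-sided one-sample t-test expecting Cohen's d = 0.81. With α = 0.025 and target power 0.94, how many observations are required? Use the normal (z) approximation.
n = 22

Sample size formula (one-sample t-test, normal approximation):
n = ((z_{α/2} + z_β) / d)²

z_{α/2} = 2.241 (for α = 0.025, two-sided)
z_β = 1.555 (for power = 0.94)
d = 0.81

n = ((2.241 + 1.555) / 0.81)²
n = (4.686)²
n ≈ 21.96
Round up to the next whole number: n = 22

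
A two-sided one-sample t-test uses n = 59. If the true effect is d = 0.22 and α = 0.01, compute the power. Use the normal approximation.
Power ≈ 0.19

Power calculation (one-sample t-test, normal approximation):
z_β = d · √n - z_{α/2}
z_β = 0.22 · √59 - 2.576
z_β = 0.22 · 7.681 - 2.576
z_β = -0.886

Power = Φ(z_β) = Φ(-0.886) ≈ 0.188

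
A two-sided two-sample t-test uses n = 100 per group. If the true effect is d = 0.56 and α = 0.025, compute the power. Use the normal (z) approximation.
Power ≈ 0.96

Power calculation (two-sample t-test, normal approximation):
z_β = d · √(n/2) - z_{α/2}
z_β = 0.56 · √(100/2) - 2.241
z_β = 0.56 · 7.071 - 2.241
z_β = 1.718

Power = Φ(z_β) = Φ(1.718) ≈ 0.957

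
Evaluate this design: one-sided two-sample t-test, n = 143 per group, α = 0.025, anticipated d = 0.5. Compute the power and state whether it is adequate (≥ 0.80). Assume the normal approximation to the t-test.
Power ≈ 0.99; the study is adequately powered (power ≥ 0.80)

Power calculation (two-sample t-test, normal approximation):
z_β = d · √(n/2) - z_α
z_β = 0.5 · √(143/2) - 1.960
z_β = 0.5 · 8.456 - 1.960
z_β = 2.268

Power = Φ(z_β) = Φ(2.268) ≈ 0.988

Effect size d = 0.5 is medium by Cohen's convention (0.2/0.5/0.8).

Threshold: power ≥ 0.80 is conventionally adequate.
Power ≈ 0.99 → the study is adequately powered (power ≥ 0.80).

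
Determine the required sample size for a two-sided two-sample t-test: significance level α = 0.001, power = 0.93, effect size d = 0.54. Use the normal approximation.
n = 156 per group

Sample size formula (two-sample t-test, normal approximation):
n = 2 · ((z_{α/2} + z_β) / d)²

z_{α/2} = 3.291 (for α = 0.001, two-sided)
z_β = 1.476 (for power = 0.93)
d = 0.54

n = 2 · ((3.291 + 1.476) / 0.54)²
n = 2 · (8.828)²
n ≈ 155.87
Round up to the next whole number: n = 156 per group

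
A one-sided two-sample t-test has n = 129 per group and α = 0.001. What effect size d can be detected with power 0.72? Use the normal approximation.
d ≈ 0.46

Minimum detectable effect (two-sample t-test, normal approximation):
d = (z_α + z_β) / √(n/2)
d = (3.090 + 0.583) / √(129/2)
d = 3.673 / 8.031
d ≈ 0.46

By Cohen's convention (0.2 small / 0.5 medium / 0.8 large): small effect.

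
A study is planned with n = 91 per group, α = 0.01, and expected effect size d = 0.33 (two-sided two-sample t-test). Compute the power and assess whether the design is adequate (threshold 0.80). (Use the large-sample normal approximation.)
Power ≈ 0.36; the study is underpowered (power < 0.80)

Power calculation (two-sample t-test, normal approximation):
z_β = d · √(n/2) - z_{α/2}
z_β = 0.33 · √(91/2) - 2.576
z_β = 0.33 · 6.745 - 2.576
z_β = -0.350

Power = Φ(z_β) = Φ(-0.350) ≈ 0.363

Effect size d = 0.33 is small by Cohen's convention (0.2/0.5/0.8).

Threshold: power ≥ 0.80 is conventionally adequate.
Power ≈ 0.36 → the study is underpowered (power < 0.80).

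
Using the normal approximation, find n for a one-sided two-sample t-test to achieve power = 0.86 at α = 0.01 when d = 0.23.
n = 439 per group

Sample size formula (two-sample t-test, normal approximation):
n = 2 · ((z_α + z_β) / d)²

z_α = 2.326 (for α = 0.01, one-sided)
z_β = 1.080 (for power = 0.86)
d = 0.23

n = 2 · ((2.326 + 1.080) / 0.23)²
n = 2 · (14.809)²
n ≈ 438.61
Round up to the next whole number: n = 439 per group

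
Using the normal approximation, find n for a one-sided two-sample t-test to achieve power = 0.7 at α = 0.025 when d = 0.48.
n = 54 per group

Sample size formula (two-sample t-test, normal approximation):
n = 2 · ((z_α + z_β) / d)²

z_α = 1.960 (for α = 0.025, one-sided)
z_β = 0.524 (for power = 0.7)
d = 0.48

n = 2 · ((1.960 + 0.524) / 0.48)²
n = 2 · (5.175)²
n ≈ 53.56
Round up to the next whole number: n = 54 per group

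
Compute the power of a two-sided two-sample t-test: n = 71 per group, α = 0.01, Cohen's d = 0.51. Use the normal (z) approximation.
Power ≈ 0.68

Power calculation (two-sample t-test, normal approximation):
z_β = d · √(n/2) - z_{α/2}
z_β = 0.51 · √(71/2) - 2.576
z_β = 0.51 · 5.958 - 2.576
z_β = 0.463

Power = Φ(z_β) = Φ(0.463) ≈ 0.678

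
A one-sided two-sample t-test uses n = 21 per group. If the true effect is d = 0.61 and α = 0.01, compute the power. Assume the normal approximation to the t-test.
Power ≈ 0.36

Power calculation (two-sample t-test, normal approximation):
z_β = d · √(n/2) - z_α
z_β = 0.61 · √(21/2) - 2.326
z_β = 0.61 · 3.240 - 2.326
z_β = -0.350

Power = Φ(z_β) = Φ(-0.350) ≈ 0.363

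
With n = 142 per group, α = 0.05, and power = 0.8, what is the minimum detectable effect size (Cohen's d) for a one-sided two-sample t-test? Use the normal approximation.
d ≈ 0.30

Minimum detectable effect (two-sample t-test, normal approximation):
d = (z_α + z_β) / √(n/2)
d = (1.645 + 0.842) / √(142/2)
d = 2.486 / 8.426
d ≈ 0.30

By Cohen's convention (0.2 small / 0.5 medium / 0.8 large): small effect.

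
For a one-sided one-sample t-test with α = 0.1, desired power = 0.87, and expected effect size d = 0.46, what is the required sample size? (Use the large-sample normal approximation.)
n = 28

Sample size formula (one-sample t-test, normal approximation):
n = ((z_α + z_β) / d)²

z_α = 1.282 (for α = 0.1, one-sided)
z_β = 1.126 (for power = 0.87)
d = 0.46

n = ((1.282 + 1.126) / 0.46)²
n = (5.235)²
n ≈ 27.41
Round up to the next whole number: n = 28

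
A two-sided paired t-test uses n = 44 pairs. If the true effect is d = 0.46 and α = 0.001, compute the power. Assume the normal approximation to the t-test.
Power ≈ 0.41

Power calculation (paired t-test, normal approximation):
z_β = d · √n - z_{α/2}
z_β = 0.46 · √44 - 3.291
z_β = 0.46 · 6.633 - 3.291
z_β = -0.239

Power = Φ(z_β) = Φ(-0.239) ≈ 0.405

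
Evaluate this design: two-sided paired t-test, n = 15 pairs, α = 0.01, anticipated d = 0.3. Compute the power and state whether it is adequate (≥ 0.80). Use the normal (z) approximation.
Power ≈ 0.08; the study is underpowered (power < 0.80)

Power calculation (paired t-test, normal approximation):
z_β = d · √n - z_{α/2}
z_β = 0.3 · √15 - 2.576
z_β = 0.3 · 3.873 - 2.576
z_β = -1.414

Power = Φ(z_β) = Φ(-1.414) ≈ 0.079

Effect size d = 0.3 is small by Cohen's convention (0.2/0.5/0.8).

Threshold: power ≥ 0.80 is conventionally adequate.
Power ≈ 0.08 → the study is underpowered (power < 0.80).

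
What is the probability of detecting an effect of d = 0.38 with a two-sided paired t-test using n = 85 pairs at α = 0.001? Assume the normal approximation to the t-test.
Power ≈ 0.58

Power calculation (paired t-test, normal approximation):
z_β = d · √n - z_{α/2}
z_β = 0.38 · √85 - 3.291
z_β = 0.38 · 9.220 - 3.291
z_β = 0.213

Power = Φ(z_β) = Φ(0.213) ≈ 0.584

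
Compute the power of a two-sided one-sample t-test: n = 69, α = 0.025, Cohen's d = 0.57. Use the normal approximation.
Power ≈ 0.99

Power calculation (one-sample t-test, normal approximation):
z_β = d · √n - z_{α/2}
z_β = 0.57 · √69 - 2.241
z_β = 0.57 · 8.307 - 2.241
z_β = 2.493

Power = Φ(z_β) = Φ(2.493) ≈ 0.994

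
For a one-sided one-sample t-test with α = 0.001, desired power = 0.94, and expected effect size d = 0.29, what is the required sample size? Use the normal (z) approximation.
n = 257

Sample size formula (one-sample t-test, normal approximation):
n = ((z_α + z_β) / d)²

z_α = 3.090 (for α = 0.001, one-sided)
z_β = 1.555 (for power = 0.94)
d = 0.29

n = ((3.090 + 1.555) / 0.29)²
n = (16.017)²
n ≈ 256.54
Round up to the next whole number: n = 257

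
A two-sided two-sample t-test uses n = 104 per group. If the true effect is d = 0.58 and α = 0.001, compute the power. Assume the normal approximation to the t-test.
Power ≈ 0.81

Power calculation (two-sample t-test, normal approximation):
z_β = d · √(n/2) - z_{α/2}
z_β = 0.58 · √(104/2) - 3.291
z_β = 0.58 · 7.211 - 3.291
z_β = 0.892

Power = Φ(z_β) = Φ(0.892) ≈ 0.814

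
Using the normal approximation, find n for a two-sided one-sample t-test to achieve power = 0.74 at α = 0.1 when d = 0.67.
n = 12

Sample size formula (one-sample t-test, normal approximation):
n = ((z_{α/2} + z_β) / d)²

z_{α/2} = 1.645 (for α = 0.1, two-sided)
z_β = 0.643 (for power = 0.74)
d = 0.67

n = ((1.645 + 0.643) / 0.67)²
n = (3.415)²
n ≈ 11.66
Round up to the next whole number: n = 12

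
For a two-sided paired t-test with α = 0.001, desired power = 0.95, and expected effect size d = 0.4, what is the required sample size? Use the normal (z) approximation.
n = 153 pairs

Sample size formula (paired t-test, normal approximation):
n = ((z_{α/2} + z_β) / d)²

z_{α/2} = 3.291 (for α = 0.001, two-sided)
z_β = 1.645 (for power = 0.95)
d = 0.4

n = ((3.291 + 1.645) / 0.4)²
n = (12.340)²
n ≈ 152.28
Round up to the next whole number: n = 153 pairs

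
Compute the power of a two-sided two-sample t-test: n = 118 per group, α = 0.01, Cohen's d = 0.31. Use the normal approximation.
Power ≈ 0.42

Power calculation (two-sample t-test, normal approximation):
z_β = d · √(n/2) - z_{α/2}
z_β = 0.31 · √(118/2) - 2.576
z_β = 0.31 · 7.681 - 2.576
z_β = -0.195

Power = Φ(z_β) = Φ(-0.195) ≈ 0.423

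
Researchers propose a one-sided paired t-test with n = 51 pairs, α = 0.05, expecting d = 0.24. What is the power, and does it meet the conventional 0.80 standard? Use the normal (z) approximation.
Power ≈ 0.53; the study is underpowered (power < 0.80)

Power calculation (paired t-test, normal approximation):
z_β = d · √n - z_α
z_β = 0.24 · √51 - 1.645
z_β = 0.24 · 7.141 - 1.645
z_β = 0.069

Power = Φ(z_β) = Φ(0.069) ≈ 0.528

Effect size d = 0.24 is small by Cohen's convention (0.2/0.5/0.8).

Threshold: power ≥ 0.80 is conventionally adequate.
Power ≈ 0.53 → the study is underpowered (power < 0.80).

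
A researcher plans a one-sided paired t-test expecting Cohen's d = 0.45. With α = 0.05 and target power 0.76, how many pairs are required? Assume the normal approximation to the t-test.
n = 28 pairs

Sample size formula (paired t-test, normal approximation):
n = ((z_α + z_β) / d)²

z_α = 1.645 (for α = 0.05, one-sided)
z_β = 0.706 (for power = 0.76)
d = 0.45

n = ((1.645 + 0.706) / 0.45)²
n = (5.224)²
n ≈ 27.29
Round up to the next whole number: n = 28 pairs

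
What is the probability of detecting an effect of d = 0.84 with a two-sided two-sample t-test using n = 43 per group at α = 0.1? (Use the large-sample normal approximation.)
Power ≈ 0.99

Power calculation (two-sample t-test, normal approximation):
z_β = d · √(n/2) - z_{α/2}
z_β = 0.84 · √(43/2) - 1.645
z_β = 0.84 · 4.637 - 1.645
z_β = 2.250

Power = Φ(z_β) = Φ(2.250) ≈ 0.988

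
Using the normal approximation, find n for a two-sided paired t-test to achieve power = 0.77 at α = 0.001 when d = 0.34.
n = 141 pairs

Sample size formula (paired t-test, normal approximation):
n = ((z_{α/2} + z_β) / d)²

z_{α/2} = 3.291 (for α = 0.001, two-sided)
z_β = 0.739 (for power = 0.77)
d = 0.34

n = ((3.291 + 0.739) / 0.34)²
n = (11.853)²
n ≈ 140.49
Round up to the next whole number: n = 141 pairs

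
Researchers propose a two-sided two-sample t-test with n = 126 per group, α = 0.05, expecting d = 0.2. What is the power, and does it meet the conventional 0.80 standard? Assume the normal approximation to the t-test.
Power ≈ 0.35; the study is underpowered (power < 0.80)

Power calculation (two-sample t-test, normal approximation):
z_β = d · √(n/2) - z_{α/2}
z_β = 0.2 · √(126/2) - 1.960
z_β = 0.2 · 7.937 - 1.960
z_β = -0.373

Power = Φ(z_β) = Φ(-0.373) ≈ 0.355

Effect size d = 0.2 is small by Cohen's convention (0.2/0.5/0.8).

Threshold: power ≥ 0.80 is conventionally adequate.
Power ≈ 0.35 → the study is underpowered (power < 0.80).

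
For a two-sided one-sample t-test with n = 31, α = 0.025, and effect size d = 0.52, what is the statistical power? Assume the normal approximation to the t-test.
Power ≈ 0.74

Power calculation (one-sample t-test, normal approximation):
z_β = d · √n - z_{α/2}
z_β = 0.52 · √31 - 2.241
z_β = 0.52 · 5.568 - 2.241
z_β = 0.654

Power = Φ(z_β) = Φ(0.654) ≈ 0.743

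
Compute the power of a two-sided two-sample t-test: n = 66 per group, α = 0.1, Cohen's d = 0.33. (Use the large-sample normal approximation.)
Power ≈ 0.60

Power calculation (two-sample t-test, normal approximation):
z_β = d · √(n/2) - z_{α/2}
z_β = 0.33 · √(66/2) - 1.645
z_β = 0.33 · 5.745 - 1.645
z_β = 0.251

Power = Φ(z_β) = Φ(0.251) ≈ 0.599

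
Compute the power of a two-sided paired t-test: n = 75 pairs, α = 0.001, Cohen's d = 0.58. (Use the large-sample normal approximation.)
Power ≈ 0.96

Power calculation (paired t-test, normal approximation):
z_β = d · √n - z_{α/2}
z_β = 0.58 · √75 - 3.291
z_β = 0.58 · 8.660 - 3.291
z_β = 1.732

Power = Φ(z_β) = Φ(1.732) ≈ 0.958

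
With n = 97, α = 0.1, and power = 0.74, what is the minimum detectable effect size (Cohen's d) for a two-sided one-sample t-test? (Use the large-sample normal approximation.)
d ≈ 0.23

Minimum detectable effect (one-sample t-test, normal approximation):
d = (z_{α/2} + z_β) / √n
d = (1.645 + 0.643) / √97
d = 2.288 / 9.849
d ≈ 0.23

By Cohen's convention (0.2 small / 0.5 medium / 0.8 large): small effect.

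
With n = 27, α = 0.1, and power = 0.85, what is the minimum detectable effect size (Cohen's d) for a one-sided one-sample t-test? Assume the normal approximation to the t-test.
d ≈ 0.45

Minimum detectable effect (one-sample t-test, normal approximation):
d = (z_α + z_β) / √n
d = (1.282 + 1.036) / √27
d = 2.318 / 5.196
d ≈ 0.45

By Cohen's convention (0.2 small / 0.5 medium / 0.8 large): small effect.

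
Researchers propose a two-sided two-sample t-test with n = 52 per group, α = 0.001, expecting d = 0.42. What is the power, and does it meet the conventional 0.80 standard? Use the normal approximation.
Power ≈ 0.13; the study is underpowered (power < 0.80)

Power calculation (two-sample t-test, normal approximation):
z_β = d · √(n/2) - z_{α/2}
z_β = 0.42 · √(52/2) - 3.291
z_β = 0.42 · 5.099 - 3.291
z_β = -1.149

Power = Φ(z_β) = Φ(-1.149) ≈ 0.125

Effect size d = 0.42 is small by Cohen's convention (0.2/0.5/0.8).

Threshold: power ≥ 0.80 is conventionally adequate.
Power ≈ 0.13 → the study is underpowered (power < 0.80).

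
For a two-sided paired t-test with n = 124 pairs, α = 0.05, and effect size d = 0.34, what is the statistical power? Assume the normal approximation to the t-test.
Power ≈ 0.97

Power calculation (paired t-test, normal approximation):
z_β = d · √n - z_{α/2}
z_β = 0.34 · √124 - 1.960
z_β = 0.34 · 11.136 - 1.960
z_β = 1.826

Power = Φ(z_β) = Φ(1.826) ≈ 0.966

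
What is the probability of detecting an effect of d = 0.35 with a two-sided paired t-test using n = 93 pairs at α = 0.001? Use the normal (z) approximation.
Power ≈ 0.53

Power calculation (paired t-test, normal approximation):
z_β = d · √n - z_{α/2}
z_β = 0.35 · √93 - 3.291
z_β = 0.35 · 9.644 - 3.291
z_β = 0.085

Power = Φ(z_β) = Φ(0.085) ≈ 0.534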